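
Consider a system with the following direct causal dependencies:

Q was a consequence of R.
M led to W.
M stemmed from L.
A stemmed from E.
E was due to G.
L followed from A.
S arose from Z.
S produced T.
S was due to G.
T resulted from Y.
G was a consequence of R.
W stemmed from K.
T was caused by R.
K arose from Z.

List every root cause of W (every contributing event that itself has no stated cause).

Tracing upstream from W: W ← M ← L ← A ← E ← G ← R.
A separate upstream branch: W ← K ← Z.
Each of those chain origins has no stated cause.

R, Z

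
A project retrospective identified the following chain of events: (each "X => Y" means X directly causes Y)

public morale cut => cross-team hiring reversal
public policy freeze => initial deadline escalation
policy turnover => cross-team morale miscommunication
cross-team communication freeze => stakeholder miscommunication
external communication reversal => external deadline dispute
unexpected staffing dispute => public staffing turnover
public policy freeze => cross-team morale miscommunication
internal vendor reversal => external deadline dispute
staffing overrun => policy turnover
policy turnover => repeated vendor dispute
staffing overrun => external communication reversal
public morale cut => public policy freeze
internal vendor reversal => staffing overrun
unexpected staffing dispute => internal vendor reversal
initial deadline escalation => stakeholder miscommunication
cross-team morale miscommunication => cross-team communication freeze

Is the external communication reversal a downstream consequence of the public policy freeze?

The public policy freeze leads to the cross-team morale miscommunication, the cross-team communication freeze, the initial deadline escalation, the stakeholder miscommunication; the external communication reversal is not among them.

No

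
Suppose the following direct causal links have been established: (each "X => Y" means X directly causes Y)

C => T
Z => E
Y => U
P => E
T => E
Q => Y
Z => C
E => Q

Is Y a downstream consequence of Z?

There is a causal chain: Z → E → Q → Y.

Yes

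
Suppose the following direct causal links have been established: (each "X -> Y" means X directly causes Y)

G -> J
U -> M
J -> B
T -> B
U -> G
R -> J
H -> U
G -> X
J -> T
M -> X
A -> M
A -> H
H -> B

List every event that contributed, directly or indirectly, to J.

Immediate causes of J: G, R.
Further upstream: A, H, U.

A, G, H, R, U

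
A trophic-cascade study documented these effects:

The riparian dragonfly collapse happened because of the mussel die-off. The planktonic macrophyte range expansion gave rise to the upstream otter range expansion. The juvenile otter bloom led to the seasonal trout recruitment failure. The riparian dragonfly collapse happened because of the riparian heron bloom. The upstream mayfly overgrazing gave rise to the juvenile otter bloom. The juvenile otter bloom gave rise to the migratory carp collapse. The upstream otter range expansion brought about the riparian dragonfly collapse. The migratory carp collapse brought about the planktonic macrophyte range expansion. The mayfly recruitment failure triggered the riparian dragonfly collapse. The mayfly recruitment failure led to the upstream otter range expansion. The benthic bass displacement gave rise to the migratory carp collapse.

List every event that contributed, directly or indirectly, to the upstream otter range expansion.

Immediate causes of the upstream otter range expansion: the mayfly recruitment failure, the planktonic macrophyte range expansion.
Further upstream: the upstream mayfly overgrazing, the juvenile otter bloom, the benthic bass displacement, the migratory carp collapse.

the benthic bass displacement, the juvenile otter bloom, the mayfly recruitment failure, the migratory carp collapse, the planktonic macrophyte range expansion, the upstream mayfly overgrazing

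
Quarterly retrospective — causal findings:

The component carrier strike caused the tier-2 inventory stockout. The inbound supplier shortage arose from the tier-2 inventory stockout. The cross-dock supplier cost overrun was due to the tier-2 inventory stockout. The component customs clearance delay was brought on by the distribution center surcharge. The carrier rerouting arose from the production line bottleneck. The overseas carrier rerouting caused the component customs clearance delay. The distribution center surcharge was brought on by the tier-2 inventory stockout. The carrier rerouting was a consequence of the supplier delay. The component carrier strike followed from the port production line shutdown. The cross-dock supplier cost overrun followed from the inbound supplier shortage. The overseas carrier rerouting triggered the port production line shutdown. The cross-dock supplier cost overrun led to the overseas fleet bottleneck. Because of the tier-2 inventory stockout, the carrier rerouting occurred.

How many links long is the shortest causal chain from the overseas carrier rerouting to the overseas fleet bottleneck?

5

Shortest chain: the overseas carrier rerouting → the port production line shutdown → the component carrier strike → the tier-2 inventory stockout → the cross-dock supplier cost overrun → the overseas fleet bottleneck.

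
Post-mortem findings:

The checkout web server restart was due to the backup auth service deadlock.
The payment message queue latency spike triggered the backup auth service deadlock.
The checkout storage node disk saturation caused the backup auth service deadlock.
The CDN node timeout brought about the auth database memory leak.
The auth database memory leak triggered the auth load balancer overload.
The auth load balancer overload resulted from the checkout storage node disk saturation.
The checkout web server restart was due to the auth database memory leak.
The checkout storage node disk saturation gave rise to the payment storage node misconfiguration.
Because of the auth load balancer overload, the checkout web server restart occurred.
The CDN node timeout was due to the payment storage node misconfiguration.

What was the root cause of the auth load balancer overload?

Tracing upstream from the auth load balancer overload: the auth load balancer overload ← the checkout storage node disk saturation.
The checkout storage node disk saturation has no stated cause, so it is the root.

the checkout storage node disk saturation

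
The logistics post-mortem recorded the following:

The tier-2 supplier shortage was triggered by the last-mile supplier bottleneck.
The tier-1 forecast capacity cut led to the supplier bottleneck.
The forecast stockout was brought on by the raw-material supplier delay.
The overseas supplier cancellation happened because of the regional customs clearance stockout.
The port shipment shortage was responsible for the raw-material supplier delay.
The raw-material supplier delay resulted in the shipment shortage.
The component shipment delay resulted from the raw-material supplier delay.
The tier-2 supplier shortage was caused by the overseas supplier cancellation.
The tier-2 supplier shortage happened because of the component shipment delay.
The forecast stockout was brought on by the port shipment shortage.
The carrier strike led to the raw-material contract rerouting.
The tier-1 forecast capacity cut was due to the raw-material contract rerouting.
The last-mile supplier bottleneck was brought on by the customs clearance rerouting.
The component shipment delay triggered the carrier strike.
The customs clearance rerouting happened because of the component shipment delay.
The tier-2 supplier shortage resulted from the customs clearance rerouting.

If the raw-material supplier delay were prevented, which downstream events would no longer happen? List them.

Downstream of the raw-material supplier delay: the component shipment delay, the forecast stockout, the customs clearance rerouting, the carrier strike, the last-mile supplier bottleneck, the raw-material contract rerouting, the tier-1 forecast capacity cut, the supplier bottleneck, the shipment shortage, the tier-2 supplier shortage.
Of those, still caused via another path: the forecast stockout, the tier-2 supplier shortage.
The remainder have no surviving cause.

the carrier strike, the component shipment delay, the customs clearance rerouting, the last-mile supplier bottleneck, the raw-material contract rerouting, the shipment shortage, the supplier bottleneck, the tier-1 forecast capacity cut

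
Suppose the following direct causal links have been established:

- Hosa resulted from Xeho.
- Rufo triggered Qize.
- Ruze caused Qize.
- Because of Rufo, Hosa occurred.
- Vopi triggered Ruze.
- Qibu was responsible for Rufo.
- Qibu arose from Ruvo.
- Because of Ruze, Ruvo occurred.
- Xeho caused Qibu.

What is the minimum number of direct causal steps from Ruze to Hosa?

Shortest chain: Ruze → Ruvo → Qibu → Rufo → Hosa.

4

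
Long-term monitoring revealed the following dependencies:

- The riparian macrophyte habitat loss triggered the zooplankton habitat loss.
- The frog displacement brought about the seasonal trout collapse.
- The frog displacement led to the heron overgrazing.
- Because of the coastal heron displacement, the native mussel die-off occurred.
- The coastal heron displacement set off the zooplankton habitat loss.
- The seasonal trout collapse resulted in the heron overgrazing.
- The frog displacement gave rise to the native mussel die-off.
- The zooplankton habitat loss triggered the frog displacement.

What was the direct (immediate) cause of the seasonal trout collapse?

the frog displacement

Upstream contributors include the riparian macrophyte habitat loss, the coastal heron displacement, the zooplankton habitat loss, but only the frog displacement feeds directly into the seasonal trout collapse.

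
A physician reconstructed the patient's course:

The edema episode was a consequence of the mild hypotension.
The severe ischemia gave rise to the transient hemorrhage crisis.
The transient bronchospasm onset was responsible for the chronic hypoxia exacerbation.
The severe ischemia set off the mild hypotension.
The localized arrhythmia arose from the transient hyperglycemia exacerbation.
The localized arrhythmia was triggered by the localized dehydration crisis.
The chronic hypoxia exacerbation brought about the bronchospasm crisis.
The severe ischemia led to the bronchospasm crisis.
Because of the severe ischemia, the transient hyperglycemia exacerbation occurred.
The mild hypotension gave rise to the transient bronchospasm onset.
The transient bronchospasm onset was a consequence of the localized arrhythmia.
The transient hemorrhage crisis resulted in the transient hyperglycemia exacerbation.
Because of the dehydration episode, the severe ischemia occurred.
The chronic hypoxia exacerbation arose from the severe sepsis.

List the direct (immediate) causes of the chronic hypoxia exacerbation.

the severe sepsis, the transient bronchospasm onset

Upstream contributors include the dehydration episode, the severe ischemia, the mild hypotension, the transient hemorrhage crisis, the localized dehydration crisis, the transient hyperglycemia exacerbation, the localized arrhythmia, but only the severe sepsis, the transient bronchospasm onset feed directly into the chronic hypoxia exacerbation.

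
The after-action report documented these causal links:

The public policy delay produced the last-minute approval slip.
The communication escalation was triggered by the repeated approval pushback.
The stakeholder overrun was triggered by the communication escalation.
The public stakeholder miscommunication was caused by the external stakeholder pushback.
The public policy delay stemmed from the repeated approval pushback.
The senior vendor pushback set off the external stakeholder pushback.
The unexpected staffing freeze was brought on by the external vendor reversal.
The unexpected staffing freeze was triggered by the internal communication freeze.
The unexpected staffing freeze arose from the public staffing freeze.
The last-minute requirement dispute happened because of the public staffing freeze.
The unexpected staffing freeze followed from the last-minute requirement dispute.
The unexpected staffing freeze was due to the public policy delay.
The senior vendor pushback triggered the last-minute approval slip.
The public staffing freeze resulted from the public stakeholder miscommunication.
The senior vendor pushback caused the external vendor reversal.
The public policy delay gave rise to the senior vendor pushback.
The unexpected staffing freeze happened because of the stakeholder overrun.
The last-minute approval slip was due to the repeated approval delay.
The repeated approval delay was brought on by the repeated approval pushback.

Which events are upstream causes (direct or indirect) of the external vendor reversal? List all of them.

Immediate cause of the external vendor reversal: the senior vendor pushback.
Further upstream: the repeated approval pushback, the public policy delay.

the public policy delay, the repeated approval pushback, the senior vendor pushback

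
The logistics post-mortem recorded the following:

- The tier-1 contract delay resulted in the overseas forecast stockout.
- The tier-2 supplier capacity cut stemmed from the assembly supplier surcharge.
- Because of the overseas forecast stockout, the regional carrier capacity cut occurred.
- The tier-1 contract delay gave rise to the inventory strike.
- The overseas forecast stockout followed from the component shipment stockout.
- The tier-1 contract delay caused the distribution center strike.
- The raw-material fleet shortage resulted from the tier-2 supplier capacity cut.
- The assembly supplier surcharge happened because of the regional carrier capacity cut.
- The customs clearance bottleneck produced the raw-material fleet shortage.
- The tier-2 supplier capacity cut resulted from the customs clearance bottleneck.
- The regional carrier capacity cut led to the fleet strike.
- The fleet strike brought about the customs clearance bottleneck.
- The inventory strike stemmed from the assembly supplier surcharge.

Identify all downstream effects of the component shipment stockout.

the assembly supplier surcharge, the customs clearance bottleneck, the fleet strike, the inventory strike, the overseas forecast stockout, the raw-material fleet shortage, the regional carrier capacity cut, the tier-2 supplier capacity cut

Direct effects: the overseas forecast stockout.
2 steps out: the regional carrier capacity cut.
3 steps out: the fleet strike, the assembly supplier surcharge.
4 steps out: the customs clearance bottleneck, the inventory strike, the tier-2 supplier capacity cut.
5 steps out: the raw-material fleet shortage.
Not reachable from it: the tier-1 contract delay, the distribution center strike.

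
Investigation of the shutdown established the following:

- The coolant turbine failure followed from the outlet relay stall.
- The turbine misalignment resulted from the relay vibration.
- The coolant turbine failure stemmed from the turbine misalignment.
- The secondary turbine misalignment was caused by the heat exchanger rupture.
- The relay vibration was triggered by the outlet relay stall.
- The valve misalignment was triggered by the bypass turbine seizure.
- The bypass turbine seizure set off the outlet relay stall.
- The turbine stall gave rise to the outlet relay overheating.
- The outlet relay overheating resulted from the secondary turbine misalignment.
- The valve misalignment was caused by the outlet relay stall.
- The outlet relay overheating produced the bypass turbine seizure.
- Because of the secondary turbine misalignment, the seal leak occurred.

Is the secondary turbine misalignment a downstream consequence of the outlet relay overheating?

The outlet relay overheating leads to the bypass turbine seizure, the outlet relay stall, the relay vibration, the valve misalignment, the turbine misalignment, the coolant turbine failure; the secondary turbine misalignment is not among them.

No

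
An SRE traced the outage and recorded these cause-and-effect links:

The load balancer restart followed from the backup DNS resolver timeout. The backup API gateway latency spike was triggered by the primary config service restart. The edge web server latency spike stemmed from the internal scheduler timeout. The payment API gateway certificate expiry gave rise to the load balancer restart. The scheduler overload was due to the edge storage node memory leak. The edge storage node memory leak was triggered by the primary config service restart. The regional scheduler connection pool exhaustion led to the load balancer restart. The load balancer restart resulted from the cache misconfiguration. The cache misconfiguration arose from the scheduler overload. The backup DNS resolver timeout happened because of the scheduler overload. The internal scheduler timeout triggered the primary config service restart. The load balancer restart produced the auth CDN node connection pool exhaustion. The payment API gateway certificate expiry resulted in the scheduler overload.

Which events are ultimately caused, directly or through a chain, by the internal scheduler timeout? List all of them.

Direct effects: the primary config service restart, the edge web server latency spike.
2 steps out: the backup API gateway latency spike, the edge storage node memory leak.
3 steps out: the scheduler overload.
4 steps out: the cache misconfiguration, the backup DNS resolver timeout.
5 steps out: the load balancer restart.
6 steps out: the auth CDN node connection pool exhaustion.
Not reachable from it: the payment API gateway certificate expiry, the regional scheduler connection pool exhaustion.

the auth CDN node connection pool exhaustion, the backup API gateway latency spike, the backup DNS resolver timeout, the cache misconfiguration, the edge storage node memory leak, the edge web server latency spike, the load balancer restart, the primary config service restart, the scheduler overload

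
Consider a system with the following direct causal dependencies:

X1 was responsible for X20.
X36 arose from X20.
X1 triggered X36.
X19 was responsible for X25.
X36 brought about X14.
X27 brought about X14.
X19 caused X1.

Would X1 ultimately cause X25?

No

X1 leads to X20, X36, X14; X25 is not among them.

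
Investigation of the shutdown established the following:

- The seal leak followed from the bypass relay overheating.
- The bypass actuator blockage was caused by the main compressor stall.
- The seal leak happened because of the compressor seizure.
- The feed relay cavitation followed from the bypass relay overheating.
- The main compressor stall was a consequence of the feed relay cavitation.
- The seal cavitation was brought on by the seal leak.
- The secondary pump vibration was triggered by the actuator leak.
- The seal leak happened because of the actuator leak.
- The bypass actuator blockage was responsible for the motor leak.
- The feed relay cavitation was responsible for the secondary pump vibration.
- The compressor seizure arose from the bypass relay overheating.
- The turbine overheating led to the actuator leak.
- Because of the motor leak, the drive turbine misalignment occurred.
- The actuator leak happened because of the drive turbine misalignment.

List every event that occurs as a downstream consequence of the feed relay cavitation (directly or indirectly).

Direct effects: the main compressor stall, the secondary pump vibration.
2 steps out: the bypass actuator blockage.
3 steps out: the motor leak.
4 steps out: the drive turbine misalignment.
5 steps out: the actuator leak.
6 steps out: the seal leak.
7 steps out: the seal cavitation.
Not reachable from it: the bypass relay overheating, the turbine overheating, the compressor seizure.

the actuator leak, the bypass actuator blockage, the drive turbine misalignment, the main compressor stall, the motor leak, the seal cavitation, the seal leak, the secondary pump vibration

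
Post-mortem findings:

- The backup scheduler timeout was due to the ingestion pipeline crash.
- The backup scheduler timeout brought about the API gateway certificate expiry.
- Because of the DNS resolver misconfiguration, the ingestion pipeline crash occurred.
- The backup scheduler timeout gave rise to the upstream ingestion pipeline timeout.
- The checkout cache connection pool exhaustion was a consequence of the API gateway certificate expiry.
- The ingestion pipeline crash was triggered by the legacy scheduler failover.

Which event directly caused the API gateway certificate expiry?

Upstream contributors include the DNS resolver misconfiguration, the legacy scheduler failover, the ingestion pipeline crash, but only the backup scheduler timeout feeds directly into the API gateway certificate expiry.

the backup scheduler timeout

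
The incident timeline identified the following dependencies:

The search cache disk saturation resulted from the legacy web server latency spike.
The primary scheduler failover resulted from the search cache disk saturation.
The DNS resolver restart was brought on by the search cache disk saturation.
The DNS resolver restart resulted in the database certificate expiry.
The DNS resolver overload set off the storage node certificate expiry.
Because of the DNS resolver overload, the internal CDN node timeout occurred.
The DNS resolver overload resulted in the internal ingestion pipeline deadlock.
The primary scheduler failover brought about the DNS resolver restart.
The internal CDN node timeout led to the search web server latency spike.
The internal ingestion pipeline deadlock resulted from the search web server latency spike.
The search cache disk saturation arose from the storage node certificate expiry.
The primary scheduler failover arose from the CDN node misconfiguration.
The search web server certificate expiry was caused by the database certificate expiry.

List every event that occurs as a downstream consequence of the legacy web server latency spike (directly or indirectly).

the DNS resolver restart, the database certificate expiry, the primary scheduler failover, the search cache disk saturation, the search web server certificate expiry

Direct effects: the search cache disk saturation.
2 steps out: the primary scheduler failover, the DNS resolver restart.
3 steps out: the database certificate expiry.
4 steps out: the search web server certificate expiry.
Not reachable from it: the DNS resolver overload, the storage node certificate expiry, the internal CDN node timeout, the CDN node misconfiguration, the search web server latency spike, the internal ingestion pipeline deadlock.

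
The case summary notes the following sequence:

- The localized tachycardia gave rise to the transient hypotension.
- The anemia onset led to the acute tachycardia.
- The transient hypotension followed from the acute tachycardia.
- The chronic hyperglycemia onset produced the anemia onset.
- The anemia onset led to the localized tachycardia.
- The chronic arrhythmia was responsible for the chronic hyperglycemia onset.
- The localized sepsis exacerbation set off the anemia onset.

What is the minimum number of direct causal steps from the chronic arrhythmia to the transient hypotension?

4

Shortest chain: the chronic arrhythmia → the chronic hyperglycemia onset → the anemia onset → the localized tachycardia → the transient hypotension.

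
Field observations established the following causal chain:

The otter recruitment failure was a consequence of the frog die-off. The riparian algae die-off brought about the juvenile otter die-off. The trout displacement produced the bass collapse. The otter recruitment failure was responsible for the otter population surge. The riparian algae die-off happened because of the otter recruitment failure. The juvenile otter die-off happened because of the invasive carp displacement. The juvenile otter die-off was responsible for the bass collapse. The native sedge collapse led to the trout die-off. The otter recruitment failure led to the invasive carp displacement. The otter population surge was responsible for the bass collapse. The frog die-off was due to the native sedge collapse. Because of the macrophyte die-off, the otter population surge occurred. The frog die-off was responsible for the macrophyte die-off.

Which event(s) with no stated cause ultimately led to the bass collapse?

Tracing upstream from the bass collapse: the bass collapse ← the otter population surge ← the otter recruitment failure ← the frog die-off ← the native sedge collapse.
A separate upstream branch: the bass collapse ← the trout displacement.
Each of those chain origins has no stated cause.

the native sedge collapse, the trout displacement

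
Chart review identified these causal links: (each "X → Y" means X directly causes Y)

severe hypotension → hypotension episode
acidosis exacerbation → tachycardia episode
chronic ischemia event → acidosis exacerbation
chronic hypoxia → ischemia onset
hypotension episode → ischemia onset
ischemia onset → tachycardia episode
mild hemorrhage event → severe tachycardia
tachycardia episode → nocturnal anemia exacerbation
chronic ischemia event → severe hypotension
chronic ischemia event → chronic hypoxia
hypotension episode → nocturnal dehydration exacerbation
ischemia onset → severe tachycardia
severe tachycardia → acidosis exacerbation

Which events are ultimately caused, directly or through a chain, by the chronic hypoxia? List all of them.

Direct effects: the ischemia onset.
2 steps out: the severe tachycardia, the tachycardia episode.
3 steps out: the acidosis exacerbation, the nocturnal anemia exacerbation.
Not reachable from it: the chronic ischemia event, the severe hypotension, the hypotension episode, the nocturnal dehydration exacerbation, the mild hemorrhage event.

the acidosis exacerbation, the ischemia onset, the nocturnal anemia exacerbation, the severe tachycardia, the tachycardia episode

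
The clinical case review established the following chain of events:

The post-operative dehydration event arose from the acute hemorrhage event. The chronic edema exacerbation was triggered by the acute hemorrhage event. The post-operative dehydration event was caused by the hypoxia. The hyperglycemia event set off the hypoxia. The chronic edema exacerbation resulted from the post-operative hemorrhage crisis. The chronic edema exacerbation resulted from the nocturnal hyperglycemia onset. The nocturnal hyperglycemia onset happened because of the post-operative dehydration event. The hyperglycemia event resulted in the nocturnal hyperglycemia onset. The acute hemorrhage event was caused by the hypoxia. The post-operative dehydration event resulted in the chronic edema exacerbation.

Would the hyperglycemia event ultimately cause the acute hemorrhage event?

There is a causal chain: the hyperglycemia event → the hypoxia → the acute hemorrhage event.

Yes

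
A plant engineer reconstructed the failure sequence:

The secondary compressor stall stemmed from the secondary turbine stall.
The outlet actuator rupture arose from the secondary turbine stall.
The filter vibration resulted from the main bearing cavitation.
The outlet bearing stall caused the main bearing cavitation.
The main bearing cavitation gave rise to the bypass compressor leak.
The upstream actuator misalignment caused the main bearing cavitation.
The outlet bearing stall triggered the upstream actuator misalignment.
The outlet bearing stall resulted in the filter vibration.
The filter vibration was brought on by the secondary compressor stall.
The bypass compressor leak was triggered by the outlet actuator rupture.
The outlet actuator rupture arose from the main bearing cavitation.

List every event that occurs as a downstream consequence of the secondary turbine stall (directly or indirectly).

Direct effects: the secondary compressor stall, the outlet actuator rupture.
2 steps out: the bypass compressor leak, the filter vibration.
Not reachable from it: the outlet bearing stall, the upstream actuator misalignment, the main bearing cavitation.

the bypass compressor leak, the filter vibration, the outlet actuator rupture, the secondary compressor stall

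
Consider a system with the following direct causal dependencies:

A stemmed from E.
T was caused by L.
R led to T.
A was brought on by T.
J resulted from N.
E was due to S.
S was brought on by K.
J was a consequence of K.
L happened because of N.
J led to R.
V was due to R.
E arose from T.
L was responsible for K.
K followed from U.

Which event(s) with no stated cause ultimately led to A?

N, U

Tracing upstream from A: A ← T ← L ← N.
A separate upstream branch: A ← E ← S ← K ← U.
Each of those chain origins has no stated cause.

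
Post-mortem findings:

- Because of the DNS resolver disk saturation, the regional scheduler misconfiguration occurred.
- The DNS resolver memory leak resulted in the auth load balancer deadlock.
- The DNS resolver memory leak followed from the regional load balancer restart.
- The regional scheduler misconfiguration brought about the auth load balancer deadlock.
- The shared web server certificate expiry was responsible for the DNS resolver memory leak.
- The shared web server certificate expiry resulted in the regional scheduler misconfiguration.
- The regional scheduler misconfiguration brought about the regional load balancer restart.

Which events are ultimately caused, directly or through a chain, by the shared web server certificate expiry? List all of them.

the DNS resolver memory leak, the auth load balancer deadlock, the regional load balancer restart, the regional scheduler misconfiguration

Direct effects: the regional scheduler misconfiguration, the DNS resolver memory leak.
2 steps out: the regional load balancer restart, the auth load balancer deadlock.
Not reachable from it: the DNS resolver disk saturation.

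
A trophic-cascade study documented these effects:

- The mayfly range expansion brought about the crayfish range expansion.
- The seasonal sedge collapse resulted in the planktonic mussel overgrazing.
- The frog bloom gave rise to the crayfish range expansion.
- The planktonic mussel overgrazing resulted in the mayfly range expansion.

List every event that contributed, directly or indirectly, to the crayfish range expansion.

the frog bloom, the mayfly range expansion, the planktonic mussel overgrazing, the seasonal sedge collapse

Immediate causes of the crayfish range expansion: the frog bloom, the mayfly range expansion.
Further upstream: the seasonal sedge collapse, the planktonic mussel overgrazing.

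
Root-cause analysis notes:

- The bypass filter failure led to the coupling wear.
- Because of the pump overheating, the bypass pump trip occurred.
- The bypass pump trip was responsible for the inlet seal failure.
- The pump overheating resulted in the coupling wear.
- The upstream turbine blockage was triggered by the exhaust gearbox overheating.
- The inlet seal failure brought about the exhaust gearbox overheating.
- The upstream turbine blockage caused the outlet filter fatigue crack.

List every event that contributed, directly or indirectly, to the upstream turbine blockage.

Immediate cause of the upstream turbine blockage: the exhaust gearbox overheating.
Further upstream: the pump overheating, the bypass pump trip, the inlet seal failure.

the bypass pump trip, the exhaust gearbox overheating, the inlet seal failure, the pump overheating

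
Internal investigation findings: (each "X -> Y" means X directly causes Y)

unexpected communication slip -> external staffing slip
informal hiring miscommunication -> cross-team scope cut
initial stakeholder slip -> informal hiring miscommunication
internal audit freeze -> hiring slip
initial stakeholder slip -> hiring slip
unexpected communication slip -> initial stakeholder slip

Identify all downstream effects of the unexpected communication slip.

the cross-team scope cut, the external staffing slip, the hiring slip, the informal hiring miscommunication, the initial stakeholder slip

Direct effects: the external staffing slip, the initial stakeholder slip.
2 steps out: the hiring slip, the informal hiring miscommunication.
3 steps out: the cross-team scope cut.
Not reachable from it: the internal audit freeze.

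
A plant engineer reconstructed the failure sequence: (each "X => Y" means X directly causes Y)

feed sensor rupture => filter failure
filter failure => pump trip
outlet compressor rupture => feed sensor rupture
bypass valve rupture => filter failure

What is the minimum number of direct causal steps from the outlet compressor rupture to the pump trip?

Shortest chain: the outlet compressor rupture → the feed sensor rupture → the filter failure → the pump trip.

3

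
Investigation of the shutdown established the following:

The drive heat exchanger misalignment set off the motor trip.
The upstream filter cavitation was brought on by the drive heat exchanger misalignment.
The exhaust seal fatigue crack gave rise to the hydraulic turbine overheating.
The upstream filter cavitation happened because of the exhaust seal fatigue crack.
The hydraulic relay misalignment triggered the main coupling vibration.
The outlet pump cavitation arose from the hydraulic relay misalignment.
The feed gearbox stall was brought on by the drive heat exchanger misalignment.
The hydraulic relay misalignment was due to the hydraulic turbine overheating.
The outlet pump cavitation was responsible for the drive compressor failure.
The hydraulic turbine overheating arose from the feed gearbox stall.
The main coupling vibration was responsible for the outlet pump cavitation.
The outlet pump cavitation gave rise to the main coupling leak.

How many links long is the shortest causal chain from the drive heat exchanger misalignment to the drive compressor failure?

Shortest chain: the drive heat exchanger misalignment → the feed gearbox stall → the hydraulic turbine overheating → the hydraulic relay misalignment → the outlet pump cavitation → the drive compressor failure.

5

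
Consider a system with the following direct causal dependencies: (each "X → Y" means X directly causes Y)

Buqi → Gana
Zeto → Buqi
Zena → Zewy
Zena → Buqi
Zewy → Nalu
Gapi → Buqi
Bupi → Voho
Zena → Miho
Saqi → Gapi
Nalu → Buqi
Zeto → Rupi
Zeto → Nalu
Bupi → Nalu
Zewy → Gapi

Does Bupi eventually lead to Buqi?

Yes

There is a causal chain: Bupi → Nalu → Buqi.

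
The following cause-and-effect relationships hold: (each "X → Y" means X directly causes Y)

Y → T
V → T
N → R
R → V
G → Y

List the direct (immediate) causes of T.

V, Y

Upstream contributors include N, R, G, but only V, Y feed directly into T.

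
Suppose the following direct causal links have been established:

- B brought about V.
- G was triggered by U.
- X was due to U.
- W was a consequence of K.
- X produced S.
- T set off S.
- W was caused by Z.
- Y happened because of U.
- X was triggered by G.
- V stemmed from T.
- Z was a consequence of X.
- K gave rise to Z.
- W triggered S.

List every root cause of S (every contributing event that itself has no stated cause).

K, T, U

Tracing upstream from S: S ← X ← U.
A separate upstream branch: S ← T.
A separate upstream branch: S ← W ← K.
Each of those chain origins has no stated cause.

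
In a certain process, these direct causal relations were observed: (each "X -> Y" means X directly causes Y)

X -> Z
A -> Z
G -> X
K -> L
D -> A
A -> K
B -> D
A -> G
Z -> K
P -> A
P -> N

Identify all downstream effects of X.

K, L, Z

Direct effects: Z.
2 steps out: K.
3 steps out: L.
Not reachable from it: P, N, B, D, A, G.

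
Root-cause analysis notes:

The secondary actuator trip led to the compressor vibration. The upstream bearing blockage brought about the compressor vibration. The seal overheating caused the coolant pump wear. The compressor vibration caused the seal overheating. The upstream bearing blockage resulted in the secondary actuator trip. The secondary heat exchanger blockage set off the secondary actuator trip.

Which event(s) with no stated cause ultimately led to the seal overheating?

the secondary heat exchanger blockage, the upstream bearing blockage

Tracing upstream from the seal overheating: the seal overheating ← the compressor vibration ← the upstream bearing blockage.
A separate upstream branch: the seal overheating ← the compressor vibration ← the secondary actuator trip ← the secondary heat exchanger blockage.
Each of those chain origins has no stated cause.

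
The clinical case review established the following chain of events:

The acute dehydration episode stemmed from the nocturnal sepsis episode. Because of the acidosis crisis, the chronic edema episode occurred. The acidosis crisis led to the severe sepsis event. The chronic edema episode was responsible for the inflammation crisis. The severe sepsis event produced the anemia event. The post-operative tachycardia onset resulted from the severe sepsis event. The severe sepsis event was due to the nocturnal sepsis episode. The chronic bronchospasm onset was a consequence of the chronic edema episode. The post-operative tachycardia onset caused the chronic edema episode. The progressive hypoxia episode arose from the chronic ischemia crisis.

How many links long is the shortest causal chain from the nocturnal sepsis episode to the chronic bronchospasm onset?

Shortest chain: the nocturnal sepsis episode → the severe sepsis event → the post-operative tachycardia onset → the chronic edema episode → the chronic bronchospasm onset.

4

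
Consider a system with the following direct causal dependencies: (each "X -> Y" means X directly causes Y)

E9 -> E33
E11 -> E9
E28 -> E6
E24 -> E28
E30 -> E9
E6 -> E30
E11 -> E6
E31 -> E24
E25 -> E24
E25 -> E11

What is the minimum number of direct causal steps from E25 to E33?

3

Shortest chain: E25 → E11 → E9 → E33.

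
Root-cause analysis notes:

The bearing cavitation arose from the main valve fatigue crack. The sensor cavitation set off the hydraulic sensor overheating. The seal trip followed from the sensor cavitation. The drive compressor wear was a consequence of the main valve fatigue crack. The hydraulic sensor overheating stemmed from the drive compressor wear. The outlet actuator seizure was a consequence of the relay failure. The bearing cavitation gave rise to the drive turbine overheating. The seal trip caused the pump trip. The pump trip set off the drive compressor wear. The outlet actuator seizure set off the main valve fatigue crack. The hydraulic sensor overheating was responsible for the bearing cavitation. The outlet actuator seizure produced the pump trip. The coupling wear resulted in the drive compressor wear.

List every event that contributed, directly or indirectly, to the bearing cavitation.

Immediate causes of the bearing cavitation: the main valve fatigue crack, the hydraulic sensor overheating.
Further upstream: the sensor cavitation, the coupling wear, the relay failure, the outlet actuator seizure, the seal trip, the pump trip, the drive compressor wear.

the coupling wear, the drive compressor wear, the hydraulic sensor overheating, the main valve fatigue crack, the outlet actuator seizure, the pump trip, the relay failure, the seal trip, the sensor cavitation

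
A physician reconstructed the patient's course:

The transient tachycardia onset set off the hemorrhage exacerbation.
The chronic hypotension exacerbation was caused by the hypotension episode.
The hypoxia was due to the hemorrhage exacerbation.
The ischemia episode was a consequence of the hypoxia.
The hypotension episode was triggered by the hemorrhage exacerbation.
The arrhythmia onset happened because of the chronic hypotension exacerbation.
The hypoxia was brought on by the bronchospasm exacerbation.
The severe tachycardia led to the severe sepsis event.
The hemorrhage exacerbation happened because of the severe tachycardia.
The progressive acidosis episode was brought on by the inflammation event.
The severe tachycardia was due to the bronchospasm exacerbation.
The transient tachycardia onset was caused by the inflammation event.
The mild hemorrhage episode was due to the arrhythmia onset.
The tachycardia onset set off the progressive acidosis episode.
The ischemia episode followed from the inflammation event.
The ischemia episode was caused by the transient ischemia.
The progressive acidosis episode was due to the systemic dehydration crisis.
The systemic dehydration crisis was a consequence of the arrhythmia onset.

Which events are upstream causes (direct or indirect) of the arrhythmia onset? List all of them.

Immediate cause of the arrhythmia onset: the chronic hypotension exacerbation.
Further upstream: the bronchospasm exacerbation, the severe tachycardia, the inflammation event, the transient tachycardia onset, the hemorrhage exacerbation, the hypotension episode.

the bronchospasm exacerbation, the chronic hypotension exacerbation, the hemorrhage exacerbation, the hypotension episode, the inflammation event, the severe tachycardia, the transient tachycardia onset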